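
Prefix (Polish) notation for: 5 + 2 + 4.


left-to-right (same/higher precedence on left): tree is (+ (+ 5 2) 4)
Prefix: + + 5 2 4


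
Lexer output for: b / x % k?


Scan left to right, longest-match per lexeme
Tokens: ID(b), OP(/), ID(x), OP(%), ID(k)


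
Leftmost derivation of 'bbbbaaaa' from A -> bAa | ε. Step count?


Derivation: A => bAa => bbAaa => bbbAaaa => bbbbAaaaa => bbbbaaaa
Steps: 5


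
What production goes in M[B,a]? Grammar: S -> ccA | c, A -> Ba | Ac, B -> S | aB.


For [B, a]: 'a' ∈ FIRST(aB)
Entry: B -> aB


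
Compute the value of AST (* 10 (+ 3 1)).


Evaluate inner: (+ 3 1) = 4
Evaluate root: (* 10 4) = 40
Result: 40


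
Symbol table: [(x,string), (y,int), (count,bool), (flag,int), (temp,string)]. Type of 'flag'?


Lookup 'flag' → type int


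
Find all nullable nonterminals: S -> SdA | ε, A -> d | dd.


A nonterminal is nullable iff some alternative derives ε (directly, or every symbol in it is nullable)
Nullable: {S}


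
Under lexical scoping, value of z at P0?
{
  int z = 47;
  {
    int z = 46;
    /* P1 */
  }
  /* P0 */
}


z declared in the same block as P0
z = 47


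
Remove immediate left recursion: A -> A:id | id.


Left-recursive alternatives: A:id; non-recursive: id
Introduce A': A -> idA', A' -> :idA' | ε


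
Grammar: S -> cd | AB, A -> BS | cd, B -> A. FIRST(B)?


Per alternative of B: FIRST(A) = {c}
FIRST(B) = {c}


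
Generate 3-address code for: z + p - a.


Break into single-operator statements:
t1 = z + p
t2 = t1 - a


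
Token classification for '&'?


Pattern: operator symbol
Type: OPERATOR


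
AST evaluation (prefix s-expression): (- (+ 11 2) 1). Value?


Evaluate inner: (+ 11 2) = 13
Evaluate root: (- 13 1) = 12
Result: 12


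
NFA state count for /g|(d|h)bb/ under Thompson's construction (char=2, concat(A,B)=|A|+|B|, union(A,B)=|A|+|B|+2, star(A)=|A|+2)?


Syntax tree has 5 char leaf(s), 2 union(s), 0 star(s)
chars contribute 5×2 = 10; each union adds +2; each star adds +2
Total: 10 + 4 + 0 = 14 states


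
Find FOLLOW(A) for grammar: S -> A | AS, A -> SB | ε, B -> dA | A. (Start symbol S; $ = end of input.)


$ ∈ FOLLOW(S). For each A -> αBβ: add FIRST(β)\{ε} to FOLLOW(B); if β nullable, add FOLLOW(A).
FOLLOW(A) = {$, d}


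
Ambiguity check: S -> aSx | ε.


balanced a^n…x^n: each string has a unique parse
Unambiguous


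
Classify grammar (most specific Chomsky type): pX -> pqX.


LHS has context (more than one symbol) and |LHS| ≤ |RHS|
Classification: Type 1 (Context-Sensitive)


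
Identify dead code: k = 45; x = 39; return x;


k is assigned but never read
Dead: 'k = 45'


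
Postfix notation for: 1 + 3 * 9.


* has higher precedence, evaluate 3*9 first
Postfix: 1 3 9 * +


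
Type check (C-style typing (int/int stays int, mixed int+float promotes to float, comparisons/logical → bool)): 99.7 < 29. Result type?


Operand types: float < int
Rule: comparison yields bool
Result type: bool


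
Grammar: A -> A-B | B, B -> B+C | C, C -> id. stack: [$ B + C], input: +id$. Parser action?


handle 'B+C' on top
Action: reduce (B -> B+C)


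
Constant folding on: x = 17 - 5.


17 - 5 = 12 at compile time
Optimized: x = 12


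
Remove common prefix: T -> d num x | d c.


Common prefix: 'd'
Factored: T -> d T', T' -> num x | c


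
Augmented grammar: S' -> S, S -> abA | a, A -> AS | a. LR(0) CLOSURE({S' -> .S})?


Start: S' -> .S
For each item with dot before a nonterminal B, add B -> .γ for every B-production
Closure: [S' -> .S, S -> .abA, S -> .a]


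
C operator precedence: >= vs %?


'%' is multiplicative (level 10); '>=' is relational (level 7)
Higher level binds tighter
'%' has higher precedence than '>='


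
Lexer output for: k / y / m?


Scan left to right, longest-match per lexeme
Tokens: ID(k), OP(/), ID(y), OP(/), ID(m)


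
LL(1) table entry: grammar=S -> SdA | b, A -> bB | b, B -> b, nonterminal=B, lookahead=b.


For [B, b]: 'b' ∈ FIRST(b)
Entry: B -> b


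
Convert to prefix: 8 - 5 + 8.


left-to-right (same/higher precedence on left): tree is (+ (- 8 5) 8)
Prefix: + - 8 5 8


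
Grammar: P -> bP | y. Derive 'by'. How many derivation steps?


Derivation: P => bP => by
Steps: 2


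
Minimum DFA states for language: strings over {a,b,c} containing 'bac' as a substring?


KMP-style automaton: 3 progress states + 1 absorbing accept = 4
Minimal DFA: 4 states


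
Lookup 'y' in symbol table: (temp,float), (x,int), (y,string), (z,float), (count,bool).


Lookup 'y' → type string


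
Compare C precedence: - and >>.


'-' is additive (level 9); '>>' is shift (level 8)
Higher level binds tighter
'-' has higher precedence than '>>'


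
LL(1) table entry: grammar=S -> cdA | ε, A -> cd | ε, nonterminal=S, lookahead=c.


For [S, c]: 'c' ∈ FIRST(cdA)
Entry: S -> cdA


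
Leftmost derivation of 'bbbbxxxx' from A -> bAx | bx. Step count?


Derivation: A => bAx => bbAxx => bbbAxxx => bbbbxxxx
Steps: 4


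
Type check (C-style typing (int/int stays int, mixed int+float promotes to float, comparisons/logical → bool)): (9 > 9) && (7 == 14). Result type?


Operand types: bool && bool
Rule: logical operators take bool operands and yield bool
Result type: bool


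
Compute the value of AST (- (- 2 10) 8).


Evaluate inner: (- 2 10) = -8
Evaluate root: (- -8 8) = -16
Result: -16


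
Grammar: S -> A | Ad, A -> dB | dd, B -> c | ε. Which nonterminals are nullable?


A nonterminal is nullable iff some alternative derives ε (directly, or every symbol in it is nullable)
Nullable: {B}


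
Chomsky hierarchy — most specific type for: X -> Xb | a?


Left-linear: every RHS is a terminal or one nonterminal followed by a terminal
Classification: Type 3 (Regular)


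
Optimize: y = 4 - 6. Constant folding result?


4 - 6 = -2 at compile time
Optimized: y = -2


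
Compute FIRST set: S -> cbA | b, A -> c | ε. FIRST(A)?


Per alternative of A: FIRST(c) = {c}; FIRST(ε) = {ε}
FIRST(A) = {c, ε}


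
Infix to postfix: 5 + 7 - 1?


Left to right (same or higher precedence on left)
Postfix: 5 7 + 1 -


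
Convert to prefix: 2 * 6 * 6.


left-to-right (same/higher precedence on left): tree is (* (* 2 6) 6)
Prefix: * * 2 6 6


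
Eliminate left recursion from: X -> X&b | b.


Left-recursive alternatives: X&b; non-recursive: b
Introduce X': X -> bX', X' -> &bX' | ε


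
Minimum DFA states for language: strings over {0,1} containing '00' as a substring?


KMP-style automaton: 2 progress states + 1 absorbing accept = 3
Minimal DFA: 3 states


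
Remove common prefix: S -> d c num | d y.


Common prefix: 'd'
Factored: S -> d S', S' -> c num | y


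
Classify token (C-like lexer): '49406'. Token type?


Pattern: digits only
Type: INTEGER_LITERAL


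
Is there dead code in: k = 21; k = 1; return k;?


first assignment to k is overwritten before any read
Dead: 'k = 21'


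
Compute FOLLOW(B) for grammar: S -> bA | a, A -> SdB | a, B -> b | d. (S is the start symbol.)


$ ∈ FOLLOW(S). For each A -> αBβ: add FIRST(β)\{ε} to FOLLOW(B); if β nullable, add FOLLOW(A).
FOLLOW(B) = {$, d}


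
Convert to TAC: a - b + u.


Break into single-operator statements:
t1 = a - b
t2 = t1 + u


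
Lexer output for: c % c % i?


Scan left to right, longest-match per lexeme
Tokens: ID(c), OP(%), ID(c), OP(%), ID(i)


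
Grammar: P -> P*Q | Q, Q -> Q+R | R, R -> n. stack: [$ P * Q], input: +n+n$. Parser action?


'+' can extend Q; shift to build Q -> Q+R
Action: shift


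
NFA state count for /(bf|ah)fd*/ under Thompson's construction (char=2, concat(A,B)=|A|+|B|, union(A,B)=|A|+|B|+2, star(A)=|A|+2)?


Syntax tree has 6 char leaf(s), 1 union(s), 1 star(s)
chars contribute 6×2 = 12; each union adds +2; each star adds +2
Total: 12 + 2 + 2 = 16 states


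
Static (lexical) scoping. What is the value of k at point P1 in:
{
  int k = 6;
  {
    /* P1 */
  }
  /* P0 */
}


P1's block does not declare k; resolves to the enclosing declaration at depth 0
k = 6


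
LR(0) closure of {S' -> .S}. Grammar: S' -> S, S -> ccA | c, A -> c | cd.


Start: S' -> .S
For each item with dot before a nonterminal B, add B -> .γ for every B-production
Closure: [S' -> .S, S -> .ccA, S -> .c]


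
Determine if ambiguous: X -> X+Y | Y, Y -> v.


precedence layered via separate nonterminal Y: deterministic
Unambiguous


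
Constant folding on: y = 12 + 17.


12 + 17 = 29 at compile time
Optimized: y = 29


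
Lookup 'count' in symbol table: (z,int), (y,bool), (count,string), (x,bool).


Lookup 'count' → type string


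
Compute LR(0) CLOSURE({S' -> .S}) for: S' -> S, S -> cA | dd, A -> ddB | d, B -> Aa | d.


Start: S' -> .S
For each item with dot before a nonterminal B, add B -> .γ for every B-production
Closure: [S' -> .S, S -> .cA, S -> .dd]


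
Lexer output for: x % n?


Scan left to right, longest-match per lexeme
Tokens: ID(x), OP(%), ID(n)


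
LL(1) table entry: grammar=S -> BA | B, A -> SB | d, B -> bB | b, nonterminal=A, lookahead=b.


For [A, b]: 'b' ∈ FIRST(SB)
Entry: A -> SB


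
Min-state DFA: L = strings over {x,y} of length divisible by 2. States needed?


Track length mod 2: states 0..1, accept at 0
Minimal DFA: 2 states


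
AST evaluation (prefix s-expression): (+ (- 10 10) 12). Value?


Evaluate inner: (- 10 10) = 0
Evaluate root: (+ 0 12) = 12
Result: 12


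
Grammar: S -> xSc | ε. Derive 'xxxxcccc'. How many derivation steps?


Derivation: S => xSc => xxScc => xxxSccc => xxxxScccc => xxxxcccc
Steps: 5


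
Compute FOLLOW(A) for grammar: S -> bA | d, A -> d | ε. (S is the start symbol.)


$ ∈ FOLLOW(S). For each A -> αBβ: add FIRST(β)\{ε} to FOLLOW(B); if β nullable, add FOLLOW(A).
FOLLOW(A) = {$}


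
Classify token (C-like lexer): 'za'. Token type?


Pattern: letter/underscore followed by alphanumerics, not a keyword
Type: IDENTIFIER


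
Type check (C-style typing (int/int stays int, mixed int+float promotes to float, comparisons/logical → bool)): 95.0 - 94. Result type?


Operand types: float - int
Rule: mixed int/float promotes to float; int/int stays int
Result type: float


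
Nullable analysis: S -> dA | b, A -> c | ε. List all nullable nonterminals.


A nonterminal is nullable iff some alternative derives ε (directly, or every symbol in it is nullable)
Nullable: {A}


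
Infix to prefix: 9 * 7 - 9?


left-to-right (same/higher precedence on left): tree is (- (* 9 7) 9)
Prefix: - * 9 7 9


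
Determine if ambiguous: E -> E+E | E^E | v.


'v+v^v' has two parse trees (no precedence encoded between + and ^)
Ambiguous


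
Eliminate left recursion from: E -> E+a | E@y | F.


Left-recursive alternatives: E+a, E@y; non-recursive: F
Introduce E': E -> FE', E' -> +aE' | @yE' | ε


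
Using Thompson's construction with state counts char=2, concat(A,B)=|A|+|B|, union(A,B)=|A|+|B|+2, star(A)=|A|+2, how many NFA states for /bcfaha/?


Syntax tree has 6 char leaf(s), 0 union(s), 0 star(s)
chars contribute 6×2 = 12; each union adds +2; each star adds +2
Total: 12 + 0 + 0 = 12 states


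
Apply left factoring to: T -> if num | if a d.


Common prefix: 'if'
Factored: T -> if T', T' -> num | a d


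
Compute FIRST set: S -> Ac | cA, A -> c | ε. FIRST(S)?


Per alternative of S: FIRST(Ac) = {c}; FIRST(cA) = {c}
FIRST(S) = {c}


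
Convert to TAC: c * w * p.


Break into single-operator statements:
t1 = c * w
t2 = t1 * p


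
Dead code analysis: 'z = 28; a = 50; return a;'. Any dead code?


z is assigned but never read
Dead: 'z = 28'


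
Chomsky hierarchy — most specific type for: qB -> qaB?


LHS has context (more than one symbol) and |LHS| ≤ |RHS|
Classification: Type 1 (Context-Sensitive)


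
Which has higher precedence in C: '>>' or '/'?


'/' is multiplicative (level 10); '>>' is shift (level 8)
Higher level binds tighter
'/' has higher precedence than '>>'


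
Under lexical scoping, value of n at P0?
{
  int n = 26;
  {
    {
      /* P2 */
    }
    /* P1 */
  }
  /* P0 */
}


n declared in the same block as P0
n = 26


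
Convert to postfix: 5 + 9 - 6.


Left to right (same or higher precedence on left)
Postfix: 5 9 + 6 -


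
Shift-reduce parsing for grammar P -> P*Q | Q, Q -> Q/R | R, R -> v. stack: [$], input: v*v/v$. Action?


no handle on stack; shift 'v'
Action: shift


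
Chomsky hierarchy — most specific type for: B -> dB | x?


Right-linear: every RHS is a terminal or a terminal followed by one nonterminal
Classification: Type 3 (Regular)


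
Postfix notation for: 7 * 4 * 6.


Left to right (same or higher precedence on left)
Postfix: 7 4 * 6 *


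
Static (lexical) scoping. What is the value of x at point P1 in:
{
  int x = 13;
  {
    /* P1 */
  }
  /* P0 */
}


P1's block does not declare x; resolves to the enclosing declaration at depth 0
x = 13


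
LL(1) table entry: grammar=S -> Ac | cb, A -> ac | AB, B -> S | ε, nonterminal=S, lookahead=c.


For [S, c]: 'c' ∈ FIRST(cb)
Entry: S -> cb


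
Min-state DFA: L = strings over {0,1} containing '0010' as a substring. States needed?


KMP-style automaton: 4 progress states + 1 absorbing accept = 5
Minimal DFA: 5 states


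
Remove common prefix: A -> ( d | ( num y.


Common prefix: '('
Factored: A -> ( A', A' -> d | num y


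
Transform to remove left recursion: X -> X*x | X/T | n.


Left-recursive alternatives: X*x, X/T; non-recursive: n
Introduce X': X -> nX', X' -> *xX' | /TX' | ε


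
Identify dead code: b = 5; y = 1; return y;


b is assigned but never read
Dead: 'b = 5'


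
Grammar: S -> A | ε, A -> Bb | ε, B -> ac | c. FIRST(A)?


Per alternative of A: FIRST(Bb) = {a, c}; FIRST(ε) = {ε}
FIRST(A) = {a, c, ε}


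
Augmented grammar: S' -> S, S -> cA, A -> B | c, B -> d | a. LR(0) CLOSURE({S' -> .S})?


Start: S' -> .S
For each item with dot before a nonterminal B, add B -> .γ for every B-production
Closure: [S' -> .S, S -> .cA]


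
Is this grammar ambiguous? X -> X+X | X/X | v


'v+v/v' has two parse trees (no precedence encoded between + and /)
Ambiguous


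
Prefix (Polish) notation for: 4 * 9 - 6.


left-to-right (same/higher precedence on left): tree is (- (* 4 9) 6)
Prefix: - * 4 9 6


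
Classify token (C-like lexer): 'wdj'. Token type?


Pattern: letter/underscore followed by alphanumerics, not a keyword
Type: IDENTIFIER


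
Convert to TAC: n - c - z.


Break into single-operator statements:
t1 = n - c
t2 = t1 - z


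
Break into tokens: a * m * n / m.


Scan left to right, longest-match per lexeme
Tokens: ID(a), OP(*), ID(m), OP(*), ID(n), OP(/), ID(m)


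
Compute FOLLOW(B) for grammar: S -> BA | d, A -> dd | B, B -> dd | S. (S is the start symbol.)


$ ∈ FOLLOW(S). For each A -> αBβ: add FIRST(β)\{ε} to FOLLOW(B); if β nullable, add FOLLOW(A).
FOLLOW(B) = {$, d}


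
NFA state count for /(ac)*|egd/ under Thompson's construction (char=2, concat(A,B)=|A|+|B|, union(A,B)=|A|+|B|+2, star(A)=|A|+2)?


Syntax tree has 5 char leaf(s), 1 union(s), 1 star(s)
chars contribute 5×2 = 10; each union adds +2; each star adds +2
Total: 10 + 2 + 2 = 14 states


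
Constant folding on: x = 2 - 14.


2 - 14 = -12 at compile time
Optimized: x = -12


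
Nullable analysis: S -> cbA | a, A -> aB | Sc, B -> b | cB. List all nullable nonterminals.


A nonterminal is nullable iff some alternative derives ε (directly, or every symbol in it is nullable)
Nullable: {}


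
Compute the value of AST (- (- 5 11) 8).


Evaluate inner: (- 5 11) = -6
Evaluate root: (- -6 8) = -14
Result: -14


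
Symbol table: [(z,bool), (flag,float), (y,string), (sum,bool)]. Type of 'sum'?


Lookup 'sum' → type bool


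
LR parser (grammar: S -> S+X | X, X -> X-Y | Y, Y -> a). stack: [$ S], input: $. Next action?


start symbol S on stack, input exhausted
Action: accept


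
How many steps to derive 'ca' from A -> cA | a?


Derivation: A => cA => ca
Steps: 2


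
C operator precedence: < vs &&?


'<' is relational (level 7); '&&' is logical AND (level 2)
Higher level binds tighter
'<' has higher precedence than '&&'


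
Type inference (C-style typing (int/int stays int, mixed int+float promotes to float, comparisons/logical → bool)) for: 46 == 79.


Operand types: int == int
Rule: comparison yields bool
Result type: bool


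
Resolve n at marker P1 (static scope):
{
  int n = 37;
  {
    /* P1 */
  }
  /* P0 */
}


P1's block does not declare n; resolves to the enclosing declaration at depth 0
n = 37


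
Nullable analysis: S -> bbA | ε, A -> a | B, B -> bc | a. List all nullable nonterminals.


A nonterminal is nullable iff some alternative derives ε (directly, or every symbol in it is nullable)
Nullable: {S}


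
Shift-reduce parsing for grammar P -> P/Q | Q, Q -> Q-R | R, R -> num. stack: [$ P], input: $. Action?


start symbol P on stack, input exhausted
Action: accept


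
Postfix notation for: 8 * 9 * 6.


Left to right (same or higher precedence on left)
Postfix: 8 9 * 6 *


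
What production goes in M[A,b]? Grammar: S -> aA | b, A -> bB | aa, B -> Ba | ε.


For [A, b]: 'b' ∈ FIRST(bB)
Entry: A -> bB


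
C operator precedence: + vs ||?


'+' is additive (level 9); '||' is logical OR (level 1)
Higher level binds tighter
'+' has higher precedence than '||'


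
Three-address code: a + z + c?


Break into single-operator statements:
t1 = a + z
t2 = t1 + c


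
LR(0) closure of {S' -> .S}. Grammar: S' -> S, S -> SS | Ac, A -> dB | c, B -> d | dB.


Start: S' -> .S
For each item with dot before a nonterminal B, add B -> .γ for every B-production
Closure: [S' -> .S, S -> .SS, S -> .Ac, A -> .dB, A -> .c]


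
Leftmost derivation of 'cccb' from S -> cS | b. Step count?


Derivation: S => cS => ccS => cccS => cccb
Steps: 4


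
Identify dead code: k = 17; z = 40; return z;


k is assigned but never read
Dead: 'k = 17'


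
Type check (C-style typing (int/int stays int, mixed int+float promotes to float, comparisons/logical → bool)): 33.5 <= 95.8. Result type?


Operand types: float <= float
Rule: comparison yields bool
Result type: bool


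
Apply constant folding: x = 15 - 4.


15 - 4 = 11 at compile time
Optimized: x = 11


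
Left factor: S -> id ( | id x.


Common prefix: 'id'
Factored: S -> id S', S' -> ( | x


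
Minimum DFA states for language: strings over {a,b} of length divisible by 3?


Track length mod 3: states 0..2, accept at 0
Minimal DFA: 3 states


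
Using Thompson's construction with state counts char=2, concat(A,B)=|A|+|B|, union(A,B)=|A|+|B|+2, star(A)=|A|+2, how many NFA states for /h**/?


Syntax tree has 1 char leaf(s), 0 union(s), 2 star(s)
chars contribute 1×2 = 2; each union adds +2; each star adds +2
Total: 2 + 0 + 4 = 6 states


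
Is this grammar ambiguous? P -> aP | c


right-linear, alternatives start with distinct terminals 'a' vs 'c': unique leftmost derivation
Unambiguous


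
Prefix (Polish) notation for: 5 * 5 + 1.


left-to-right (same/higher precedence on left): tree is (+ (* 5 5) 1)
Prefix: + * 5 5 1


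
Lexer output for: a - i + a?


Scan left to right, longest-match per lexeme
Tokens: ID(a), OP(-), ID(i), OP(+), ID(a)


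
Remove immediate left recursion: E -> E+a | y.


Left-recursive alternatives: E+a; non-recursive: y
Introduce E': E -> yE', E' -> +aE' | ε


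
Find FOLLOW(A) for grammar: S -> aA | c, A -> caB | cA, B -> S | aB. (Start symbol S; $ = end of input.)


$ ∈ FOLLOW(S). For each A -> αBβ: add FIRST(β)\{ε} to FOLLOW(B); if β nullable, add FOLLOW(A).
FOLLOW(A) = {$}


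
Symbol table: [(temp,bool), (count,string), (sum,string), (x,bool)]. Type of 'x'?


Lookup 'x' → type bool


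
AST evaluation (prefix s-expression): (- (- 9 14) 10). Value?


Evaluate inner: (- 9 14) = -5
Evaluate root: (- -5 10) = -15
Result: -15


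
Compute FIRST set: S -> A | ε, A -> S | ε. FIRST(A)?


Per alternative of A: FIRST(S) = {ε}; FIRST(ε) = {ε}
FIRST(A) = {ε}


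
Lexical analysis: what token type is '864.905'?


Pattern: digits with a decimal point
Type: FLOAT_LITERAL


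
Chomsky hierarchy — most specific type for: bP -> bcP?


LHS has context (more than one symbol) and |LHS| ≤ |RHS|
Classification: Type 1 (Context-Sensitive)


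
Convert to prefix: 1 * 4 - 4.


left-to-right (same/higher precedence on left): tree is (- (* 1 4) 4)
Prefix: - * 1 4 4


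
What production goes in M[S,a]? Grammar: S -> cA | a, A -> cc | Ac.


For [S, a]: 'a' ∈ FIRST(a)
Entry: S -> a


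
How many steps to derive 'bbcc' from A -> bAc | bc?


Derivation: A => bAc => bbcc
Steps: 2


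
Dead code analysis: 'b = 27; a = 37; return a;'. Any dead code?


b is assigned but never read
Dead: 'b = 27'


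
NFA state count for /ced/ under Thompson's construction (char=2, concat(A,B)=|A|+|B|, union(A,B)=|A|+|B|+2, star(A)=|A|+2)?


Syntax tree has 3 char leaf(s), 0 union(s), 0 star(s)
chars contribute 3×2 = 6; each union adds +2; each star adds +2
Total: 6 + 0 + 0 = 6 states


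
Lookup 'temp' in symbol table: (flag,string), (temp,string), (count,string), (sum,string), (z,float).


Lookup 'temp' → type string


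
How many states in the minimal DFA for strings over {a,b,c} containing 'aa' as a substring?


KMP-style automaton: 2 progress states + 1 absorbing accept = 3
Minimal DFA: 3 states


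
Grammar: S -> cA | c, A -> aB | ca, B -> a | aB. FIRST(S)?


Per alternative of S: FIRST(cA) = {c}; FIRST(c) = {c}
FIRST(S) = {c}


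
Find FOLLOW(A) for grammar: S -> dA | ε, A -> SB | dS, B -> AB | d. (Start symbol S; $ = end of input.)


$ ∈ FOLLOW(S). For each A -> αBβ: add FIRST(β)\{ε} to FOLLOW(B); if β nullable, add FOLLOW(A).
FOLLOW(A) = {$, d}


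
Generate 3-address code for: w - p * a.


Break into single-operator statements:
t1 = p * a
t2 = w - t1


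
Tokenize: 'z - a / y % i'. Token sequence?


Scan left to right, longest-match per lexeme
Tokens: ID(z), OP(-), ID(a), OP(/), ID(y), OP(%), ID(i)


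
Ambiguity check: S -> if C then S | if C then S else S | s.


dangling else: 'if C then if C then s else s' parses two ways
Ambiguous


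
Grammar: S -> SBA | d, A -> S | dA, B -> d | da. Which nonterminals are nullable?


A nonterminal is nullable iff some alternative derives ε (directly, or every symbol in it is nullable)
Nullable: {}


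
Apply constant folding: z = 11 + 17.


11 + 17 = 28 at compile time
Optimized: z = 28


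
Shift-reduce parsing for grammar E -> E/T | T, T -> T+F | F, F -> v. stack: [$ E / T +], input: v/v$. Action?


no handle; shift 'v'
Action: shift


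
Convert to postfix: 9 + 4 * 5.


* has higher precedence, evaluate 4*5 first
Postfix: 9 4 5 * +


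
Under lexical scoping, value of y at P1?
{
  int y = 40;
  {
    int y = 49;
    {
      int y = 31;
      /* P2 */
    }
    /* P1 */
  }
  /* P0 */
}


y declared in the same block as P1
y = 49


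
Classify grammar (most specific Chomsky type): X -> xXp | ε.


Single nonterminal LHS, but x^n p^n is not regular
Classification: Type 2 (Context-Free)


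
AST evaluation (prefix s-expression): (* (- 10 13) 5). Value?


Evaluate inner: (- 10 13) = -3
Evaluate root: (* -3 5) = -15
Result: -15


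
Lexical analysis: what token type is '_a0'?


Pattern: letter/underscore followed by alphanumerics, not a keyword
Type: IDENTIFIER


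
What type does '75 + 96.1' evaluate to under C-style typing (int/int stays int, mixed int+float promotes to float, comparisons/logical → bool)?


Operand types: int + float
Rule: mixed int/float promotes to float; int/int stays int
Result type: float


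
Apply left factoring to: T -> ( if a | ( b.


Common prefix: '('
Factored: T -> ( T', T' -> if a | b


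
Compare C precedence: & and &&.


'&' is bitwise AND (level 5); '&&' is logical AND (level 2)
Higher level binds tighter
'&' has higher precedence than '&&'


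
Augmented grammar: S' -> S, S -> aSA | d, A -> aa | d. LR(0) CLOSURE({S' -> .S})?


Start: S' -> .S
For each item with dot before a nonterminal B, add B -> .γ for every B-production
Closure: [S' -> .S, S -> .aSA, S -> .d]


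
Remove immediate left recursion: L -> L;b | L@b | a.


Left-recursive alternatives: L;b, L@b; non-recursive: a
Introduce L': L -> aL', L' -> ;bL' | @bL' | ε


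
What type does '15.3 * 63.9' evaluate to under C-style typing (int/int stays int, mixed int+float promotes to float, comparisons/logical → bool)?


Operand types: float * float
Rule: mixed int/float promotes to float; int/int stays int
Result type: float


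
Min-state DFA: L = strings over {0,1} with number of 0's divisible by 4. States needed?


Track (count of 0) mod 4: states 0..3, accept at 0
Minimal DFA: 4 states


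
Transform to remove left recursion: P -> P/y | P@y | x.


Left-recursive alternatives: P/y, P@y; non-recursive: x
Introduce P': P -> xP', P' -> /yP' | @yP' | ε


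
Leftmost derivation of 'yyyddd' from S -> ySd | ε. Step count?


Derivation: S => ySd => yySdd => yyySddd => yyyddd
Steps: 4


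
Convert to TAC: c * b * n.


Break into single-operator statements:
t1 = c * b
t2 = t1 * n


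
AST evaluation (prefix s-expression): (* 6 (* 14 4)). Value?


Evaluate inner: (* 14 4) = 56
Evaluate root: (* 6 56) = 336
Result: 336


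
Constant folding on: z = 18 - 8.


18 - 8 = 10 at compile time
Optimized: z = 10


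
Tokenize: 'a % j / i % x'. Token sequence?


Scan left to right, longest-match per lexeme
Tokens: ID(a), OP(%), ID(j), OP(/), ID(i), OP(%), ID(x)


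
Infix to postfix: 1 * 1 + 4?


Left to right (same or higher precedence on left)
Postfix: 1 1 * 4 +


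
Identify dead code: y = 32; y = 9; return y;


first assignment to y is overwritten before any read
Dead: 'y = 32'


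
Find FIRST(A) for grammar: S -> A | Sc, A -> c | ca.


Per alternative of A: FIRST(c) = {c}; FIRST(ca) = {c}
FIRST(A) = {c}


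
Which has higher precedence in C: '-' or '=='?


'-' is additive (level 9); '==' is equality (level 6)
Higher level binds tighter
'-' has higher precedence than '=='


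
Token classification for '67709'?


Pattern: digits only
Type: INTEGER_LITERAL


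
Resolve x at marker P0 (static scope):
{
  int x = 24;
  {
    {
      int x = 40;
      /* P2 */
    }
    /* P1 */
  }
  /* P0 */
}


x declared in the same block as P0
x = 24


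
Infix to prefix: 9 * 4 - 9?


left-to-right (same/higher precedence on left): tree is (- (* 9 4) 9)
Prefix: - * 9 4 9


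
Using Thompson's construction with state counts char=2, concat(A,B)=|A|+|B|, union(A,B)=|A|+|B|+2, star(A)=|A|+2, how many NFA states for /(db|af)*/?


Syntax tree has 4 char leaf(s), 1 union(s), 1 star(s)
chars contribute 4×2 = 8; each union adds +2; each star adds +2
Total: 8 + 2 + 2 = 12 states


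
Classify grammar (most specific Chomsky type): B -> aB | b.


Right-linear: every RHS is a terminal or a terminal followed by one nonterminal
Classification: Type 3 (Regular)


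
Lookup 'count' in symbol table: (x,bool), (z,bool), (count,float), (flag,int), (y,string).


Lookup 'count' → type float


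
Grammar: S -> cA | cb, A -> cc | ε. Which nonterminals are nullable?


A nonterminal is nullable iff some alternative derives ε (directly, or every symbol in it is nullable)
Nullable: {A}


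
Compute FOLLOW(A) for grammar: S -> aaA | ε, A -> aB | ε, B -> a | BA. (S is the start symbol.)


$ ∈ FOLLOW(S). For each A -> αBβ: add FIRST(β)\{ε} to FOLLOW(B); if β nullable, add FOLLOW(A).
FOLLOW(A) = {$, a}


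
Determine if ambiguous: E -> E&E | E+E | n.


'n&n+n' has two parse trees (no precedence encoded between & and +)
Ambiguous


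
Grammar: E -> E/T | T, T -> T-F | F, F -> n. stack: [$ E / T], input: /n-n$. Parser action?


handle 'E/T' on top; lookahead ∈ FOLLOW(E) = {/, $}
Action: reduce (E -> E/T)


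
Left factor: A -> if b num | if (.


Common prefix: 'if'
Factored: A -> if A', A' -> b num | (


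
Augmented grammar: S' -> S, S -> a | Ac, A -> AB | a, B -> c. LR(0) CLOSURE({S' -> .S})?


Start: S' -> .S
For each item with dot before a nonterminal B, add B -> .γ for every B-production
Closure: [S' -> .S, S -> .a, S -> .Ac, A -> .AB, A -> .a]


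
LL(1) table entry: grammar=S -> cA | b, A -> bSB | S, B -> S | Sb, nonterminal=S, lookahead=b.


For [S, b]: 'b' ∈ FIRST(b)
Entry: S -> b


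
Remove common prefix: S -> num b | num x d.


Common prefix: 'num'
Factored: S -> num S', S' -> b | x d


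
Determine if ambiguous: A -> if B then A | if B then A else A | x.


dangling else: 'if B then if B then x else x' parses two ways
Ambiguous


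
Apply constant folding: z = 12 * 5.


12 * 5 = 60 at compile time
Optimized: z = 60


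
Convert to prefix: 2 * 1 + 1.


left-to-right (same/higher precedence on left): tree is (+ (* 2 1) 1)
Prefix: + * 2 1 1


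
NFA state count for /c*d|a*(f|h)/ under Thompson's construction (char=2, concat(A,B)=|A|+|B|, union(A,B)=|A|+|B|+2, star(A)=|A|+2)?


Syntax tree has 5 char leaf(s), 2 union(s), 2 star(s)
chars contribute 5×2 = 10; each union adds +2; each star adds +2
Total: 10 + 4 + 4 = 18 states


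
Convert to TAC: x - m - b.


Break into single-operator statements:
t1 = x - m
t2 = t1 - b


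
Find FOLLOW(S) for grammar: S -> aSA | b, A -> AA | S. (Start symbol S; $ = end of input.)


$ ∈ FOLLOW(S). For each A -> αBβ: add FIRST(β)\{ε} to FOLLOW(B); if β nullable, add FOLLOW(A).
FOLLOW(S) = {$, a, b}


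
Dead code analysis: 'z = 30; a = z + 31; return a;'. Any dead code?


z is read by a's definition; a is returned
No dead code


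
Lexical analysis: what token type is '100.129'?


Pattern: digits with a decimal point
Type: FLOAT_LITERAL


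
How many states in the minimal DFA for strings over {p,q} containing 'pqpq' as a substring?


KMP-style automaton: 4 progress states + 1 absorbing accept = 5
Minimal DFA: 5 states


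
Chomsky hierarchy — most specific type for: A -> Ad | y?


Left-linear: every RHS is a terminal or one nonterminal followed by a terminal
Classification: Type 3 (Regular)


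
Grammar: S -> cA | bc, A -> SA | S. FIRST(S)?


Per alternative of S: FIRST(cA) = {c}; FIRST(bc) = {b}
FIRST(S) = {b, c}


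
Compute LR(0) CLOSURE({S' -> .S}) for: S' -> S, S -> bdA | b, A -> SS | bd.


Start: S' -> .S
For each item with dot before a nonterminal B, add B -> .γ for every B-production
Closure: [S' -> .S, S -> .bdA, S -> .b]


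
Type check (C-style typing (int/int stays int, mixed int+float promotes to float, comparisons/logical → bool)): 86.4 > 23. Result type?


Operand types: float > int
Rule: comparison yields bool
Result type: bool


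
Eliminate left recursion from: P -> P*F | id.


Left-recursive alternatives: P*F; non-recursive: id
Introduce P': P -> idP', P' -> *FP' | ε


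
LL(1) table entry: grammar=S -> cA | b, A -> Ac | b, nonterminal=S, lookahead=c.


For [S, c]: 'c' ∈ FIRST(cA)
Entry: S -> cA


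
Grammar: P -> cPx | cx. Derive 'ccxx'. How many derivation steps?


Derivation: P => cPx => ccxx
Steps: 2


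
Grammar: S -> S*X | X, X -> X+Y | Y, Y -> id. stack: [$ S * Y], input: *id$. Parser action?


'Y' (not preceded by X+) is the handle for X -> Y
Action: reduce (X -> Y)


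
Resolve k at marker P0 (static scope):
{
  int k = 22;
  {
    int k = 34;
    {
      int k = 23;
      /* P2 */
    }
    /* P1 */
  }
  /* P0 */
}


k declared in the same block as P0
k = 22


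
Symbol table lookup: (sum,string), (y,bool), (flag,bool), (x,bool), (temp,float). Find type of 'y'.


Lookup 'y' → type bool


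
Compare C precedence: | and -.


'-' is additive (level 9); '|' is bitwise OR (level 3)
Higher level binds tighter
'-' has higher precedence than '|'


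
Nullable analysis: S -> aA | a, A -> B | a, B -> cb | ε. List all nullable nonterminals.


A nonterminal is nullable iff some alternative derives ε (directly, or every symbol in it is nullable)
Nullable: {A, B}


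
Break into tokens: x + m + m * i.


Scan left to right, longest-match per lexeme
Tokens: ID(x), OP(+), ID(m), OP(+), ID(m), OP(*), ID(i)


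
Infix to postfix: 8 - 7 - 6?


Left to right (same or higher precedence on left)
Postfix: 8 7 - 6 -


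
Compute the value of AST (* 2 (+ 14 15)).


Evaluate inner: (+ 14 15) = 29
Evaluate root: (* 2 29) = 58
Result: 58


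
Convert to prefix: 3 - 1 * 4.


'*' binds tighter: tree is (- 3 (* 1 4))
Prefix: - 3 * 1 4


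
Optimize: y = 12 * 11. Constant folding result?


12 * 11 = 132 at compile time
Optimized: y = 132


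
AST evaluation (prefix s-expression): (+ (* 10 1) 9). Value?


Evaluate inner: (* 10 1) = 10
Evaluate root: (+ 10 9) = 19
Result: 19


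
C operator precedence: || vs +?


'+' is additive (level 9); '||' is logical OR (level 1)
Higher level binds tighter
'+' has higher precedence than '||'


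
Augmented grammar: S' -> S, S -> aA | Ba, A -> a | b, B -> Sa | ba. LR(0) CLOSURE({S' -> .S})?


Start: S' -> .S
For each item with dot before a nonterminal B, add B -> .γ for every B-production
Closure: [S' -> .S, S -> .aA, S -> .Ba, B -> .Sa, B -> .ba]


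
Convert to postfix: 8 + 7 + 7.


Left to right (same or higher precedence on left)
Postfix: 8 7 + 7 +


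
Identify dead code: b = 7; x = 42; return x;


b is assigned but never read
Dead: 'b = 7'


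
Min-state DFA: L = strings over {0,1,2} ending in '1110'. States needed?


Track the longest suffix of input matching a prefix of '1110': 5 classes (prefixes of length 0..4)
Minimal DFA: 5 states


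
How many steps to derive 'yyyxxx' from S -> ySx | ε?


Derivation: S => ySx => yySxx => yyySxxx => yyyxxx
Steps: 4


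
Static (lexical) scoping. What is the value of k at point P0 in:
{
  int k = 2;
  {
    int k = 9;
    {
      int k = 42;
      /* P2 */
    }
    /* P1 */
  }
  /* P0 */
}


k declared in the same block as P0
k = 2


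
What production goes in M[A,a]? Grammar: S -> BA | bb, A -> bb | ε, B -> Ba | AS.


For [A, a]: ε is nullable and 'a' ∈ FOLLOW(A)
Entry: A -> ε


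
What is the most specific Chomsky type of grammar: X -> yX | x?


Right-linear: every RHS is a terminal or a terminal followed by one nonterminal
Classification: Type 3 (Regular)


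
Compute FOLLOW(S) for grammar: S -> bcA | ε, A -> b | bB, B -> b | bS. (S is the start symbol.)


$ ∈ FOLLOW(S). For each A -> αBβ: add FIRST(β)\{ε} to FOLLOW(B); if β nullable, add FOLLOW(A).
FOLLOW(S) = {$}


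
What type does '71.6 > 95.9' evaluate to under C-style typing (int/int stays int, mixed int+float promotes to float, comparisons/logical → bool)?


Operand types: float > float
Rule: comparison yields bool
Result type: bool


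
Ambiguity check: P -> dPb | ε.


balanced d^n…b^n: each string has a unique parse
Unambiguous


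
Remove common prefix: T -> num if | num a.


Common prefix: 'num'
Factored: T -> num T', T' -> if | a


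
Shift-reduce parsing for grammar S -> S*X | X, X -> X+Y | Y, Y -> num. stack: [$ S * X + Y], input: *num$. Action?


handle 'X+Y' on top
Action: reduce (X -> X+Y)


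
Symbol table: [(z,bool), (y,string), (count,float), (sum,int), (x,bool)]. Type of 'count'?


Lookup 'count' → type float


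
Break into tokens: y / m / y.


Scan left to right, longest-match per lexeme
Tokens: ID(y), OP(/), ID(m), OP(/), ID(y)


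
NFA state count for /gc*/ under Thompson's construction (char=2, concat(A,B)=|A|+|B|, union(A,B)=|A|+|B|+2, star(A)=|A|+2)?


Syntax tree has 2 char leaf(s), 0 union(s), 1 star(s)
chars contribute 2×2 = 4; each union adds +2; each star adds +2
Total: 4 + 0 + 2 = 6 states


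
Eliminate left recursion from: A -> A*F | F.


Left-recursive alternatives: A*F; non-recursive: F
Introduce A': A -> FA', A' -> *FA' | ε


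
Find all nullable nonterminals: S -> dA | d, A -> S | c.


A nonterminal is nullable iff some alternative derives ε (directly, or every symbol in it is nullable)
Nullable: {}


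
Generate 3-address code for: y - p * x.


Break into single-operator statements:
t1 = p * x
t2 = y - t1


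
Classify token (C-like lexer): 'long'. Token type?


Pattern: reserved word
Type: KEYWORD


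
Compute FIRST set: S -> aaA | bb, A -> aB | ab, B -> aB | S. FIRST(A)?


Per alternative of A: FIRST(aB) = {a}; FIRST(ab) = {a}
FIRST(A) = {a}


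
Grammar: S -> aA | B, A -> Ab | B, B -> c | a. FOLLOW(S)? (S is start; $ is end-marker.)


$ ∈ FOLLOW(S). For each A -> αBβ: add FIRST(β)\{ε} to FOLLOW(B); if β nullable, add FOLLOW(A).
FOLLOW(S) = {$}


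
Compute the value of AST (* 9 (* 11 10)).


Evaluate inner: (* 11 10) = 110
Evaluate root: (* 9 110) = 990
Result: 990


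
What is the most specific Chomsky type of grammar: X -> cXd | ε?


Single nonterminal LHS, but c^n d^n is not regular
Classification: Type 2 (Context-Free)


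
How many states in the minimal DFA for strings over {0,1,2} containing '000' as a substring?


KMP-style automaton: 3 progress states + 1 absorbing accept = 4
Minimal DFA: 4 states


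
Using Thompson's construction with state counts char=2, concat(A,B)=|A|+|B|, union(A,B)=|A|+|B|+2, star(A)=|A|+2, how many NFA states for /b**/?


Syntax tree has 1 char leaf(s), 0 union(s), 2 star(s)
chars contribute 1×2 = 2; each union adds +2; each star adds +2
Total: 2 + 0 + 4 = 6 states


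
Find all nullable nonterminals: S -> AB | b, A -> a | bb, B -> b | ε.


A nonterminal is nullable iff some alternative derives ε (directly, or every symbol in it is nullable)
Nullable: {B}


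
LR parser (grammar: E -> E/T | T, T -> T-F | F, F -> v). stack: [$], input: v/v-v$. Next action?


no handle on stack; shift 'v'
Action: shift


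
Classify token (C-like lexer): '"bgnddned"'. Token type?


Pattern: double-quoted sequence
Type: STRING_LITERAL


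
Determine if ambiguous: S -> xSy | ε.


balanced x^n…y^n: each string has a unique parse
Unambiguous


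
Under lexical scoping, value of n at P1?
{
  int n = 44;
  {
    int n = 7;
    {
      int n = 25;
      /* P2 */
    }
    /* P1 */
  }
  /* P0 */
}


n declared in the same block as P1
n = 7


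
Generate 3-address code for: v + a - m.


Break into single-operator statements:
t1 = v + a
t2 = t1 - m


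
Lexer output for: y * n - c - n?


Scan left to right, longest-match per lexeme
Tokens: ID(y), OP(*), ID(n), OP(-), ID(c), OP(-), ID(n)


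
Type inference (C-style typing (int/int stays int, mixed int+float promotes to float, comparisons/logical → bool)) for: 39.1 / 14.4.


Operand types: float / float
Rule: mixed int/float promotes to float; int/int stays int
Result type: float


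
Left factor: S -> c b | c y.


Common prefix: 'c'
Factored: S -> c S', S' -> b | y


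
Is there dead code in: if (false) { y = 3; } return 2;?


condition is constant false, so the whole block is unreachable
Dead: 'if (false) { y = 3; }'
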